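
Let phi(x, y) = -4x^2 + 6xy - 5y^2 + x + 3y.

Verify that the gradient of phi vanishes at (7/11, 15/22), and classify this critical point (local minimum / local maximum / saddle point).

local maximum

∇phi = (-8x + 6y + 1, 6x - 10y + 3); substituting (7/11, 15/22) gives ∇phi = (0, 0), so (7/11, 15/22) is indeed a critical point.
The Hessian of phi is constant: H = [[-8, 6], [6, -10]].
det(H) = (-8)·(-10) − 6² = 44.
det(H) > 0 and tr(H) = -18 < 0, so H is negative definite and the point is a local maximum.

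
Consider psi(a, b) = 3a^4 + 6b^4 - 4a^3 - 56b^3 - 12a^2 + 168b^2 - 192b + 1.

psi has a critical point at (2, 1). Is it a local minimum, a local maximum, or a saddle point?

local minimum

The mixed partial ∂²psi/∂a∂b is 0, so the Hessian at any point is diag(psi_aa, psi_bb) = diag(12(3a^2 - 2a - 2), 24(3b^2 - 14b + 14)).
At (2, 1): H = diag(72, 72).
Both eigenvalues are positive, so H is positive definite: a local minimum.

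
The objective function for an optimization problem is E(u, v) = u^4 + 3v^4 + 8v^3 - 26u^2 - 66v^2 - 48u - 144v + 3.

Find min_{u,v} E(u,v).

E(u,v) separates as P(u) + Q(v) + 3, so its minimum is min P + min Q + 3.
P'(u) = 4(u - 4)(u + 1)(u + 3) vanishes at u ∈ {-3, -1, 4}; Q'(v) = 12(v - 3)(v + 1)(v + 4) vanishes at v ∈ {-4, -1, 3}.
Local minima of P (where P''>0): P(-3)=-9, P(4)=-352. Local minima of Q: Q(-4)=-224, Q(3)=-567.
So the global minimum of E is P(4) + Q(3) + 3 = -352 − 567 + 3 = -916, attained at (4, 3).

-916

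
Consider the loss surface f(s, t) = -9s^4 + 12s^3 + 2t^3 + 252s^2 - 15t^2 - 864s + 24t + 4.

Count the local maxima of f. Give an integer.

2

f separates as a function of s plus a function of t, so ∇f=0 decouples.
∂f/∂s = -36(s - 3)(s - 2)(s + 4) = 0 at s ∈ {-4, 2, 3}; ∂f/∂t = 6(t - 4)(t - 1) = 0 at t ∈ {1, 4}.
The Hessian is diagonal: diag(f_ss, f_tt). Second derivatives: f_ss(-4)=-1512, f_ss(2)=216, f_ss(3)=-252; f_tt(1)=-18, f_tt(4)=18.
Local maxima occur where both diagonal entries negative: (-4, 1), (3, 1). Count: 2.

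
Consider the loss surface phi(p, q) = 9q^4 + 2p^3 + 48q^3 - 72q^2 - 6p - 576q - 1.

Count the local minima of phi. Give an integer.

2

phi separates as a function of p plus a function of q, so ∇phi=0 decouples.
∂phi/∂p = 6(p - 1)(p + 1) = 0 at p ∈ {-1, 1}; ∂phi/∂q = 36(q - 2)(q + 2)(q + 4) = 0 at q ∈ {-4, -2, 2}.
The Hessian is diagonal: diag(phi_pp, phi_qq). Second derivatives: phi_pp(-1)=-12, phi_pp(1)=12; phi_qq(-4)=432, phi_qq(-2)=-288, phi_qq(2)=864.
Local minima occur where both diagonal entries positive: (1, -4), (1, 2). Count: 2.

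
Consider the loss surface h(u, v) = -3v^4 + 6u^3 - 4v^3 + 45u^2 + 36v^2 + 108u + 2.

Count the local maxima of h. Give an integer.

2

h separates as a function of u plus a function of v, so ∇h=0 decouples.
∂h/∂u = 18(u + 2)(u + 3) = 0 at u ∈ {-3, -2}; ∂h/∂v = -12v(v - 2)(v + 3) = 0 at v ∈ {-3, 0, 2}.
The Hessian is diagonal: diag(h_uu, h_vv). Second derivatives: h_uu(-3)=-18, h_uu(-2)=18; h_vv(-3)=-180, h_vv(0)=72, h_vv(2)=-120.
Local maxima occur where both diagonal entries negative: (-3, -3), (-3, 2). Count: 2.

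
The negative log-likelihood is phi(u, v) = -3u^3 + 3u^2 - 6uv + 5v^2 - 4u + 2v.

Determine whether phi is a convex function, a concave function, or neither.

neither

The term -3u^3 is cubic, so the Hessian is not constant.
∂²phi/∂u² = -18u + 6, which takes both signs as u varies (negative for sufficiently large u). A diagonal entry of the Hessian changing sign means the Hessian is neither positive- nor negative-semidefinite on all of R^2.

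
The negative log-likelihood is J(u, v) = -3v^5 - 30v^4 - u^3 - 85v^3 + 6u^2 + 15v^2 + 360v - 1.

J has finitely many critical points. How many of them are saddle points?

J separates as a function of u plus a function of v, so ∇J=0 decouples.
∂J/∂u = -3u(u - 4) = 0 at u ∈ {0, 4}; ∂J/∂v = -15(v - 1)(v + 2)(v + 3)(v + 4) = 0 at v ∈ {-4, -3, -2, 1}.
The Hessian is diagonal: diag(J_uu, J_vv). Second derivatives: J_uu(0)=12, J_uu(4)=-12; J_vv(-4)=150, J_vv(-3)=-60, J_vv(-2)=90, J_vv(1)=-900.
Saddle points occur where the two diagonal entries have opposite signs: (0, -3), (0, 1), (4, -4), (4, -2). Count: 4.

4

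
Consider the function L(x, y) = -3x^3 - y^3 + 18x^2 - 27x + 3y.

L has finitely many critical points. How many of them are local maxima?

L separates as a function of x plus a function of y, so ∇L=0 decouples.
∂L/∂x = -9(x - 3)(x - 1) = 0 at x ∈ {1, 3}; ∂L/∂y = -3(y - 1)(y + 1) = 0 at y ∈ {-1, 1}.
The Hessian is diagonal: diag(L_xx, L_yy). Second derivatives: L_xx(1)=18, L_xx(3)=-18; L_yy(-1)=6, L_yy(1)=-6.
Local maxima occur where both diagonal entries negative: (3, 1). Count: 1.

1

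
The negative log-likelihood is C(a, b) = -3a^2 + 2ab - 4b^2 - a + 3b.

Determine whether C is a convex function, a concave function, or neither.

concave

C is quadratic, so its Hessian is the constant matrix H = [[-6, 2], [2, -8]].
det(H) = 44, tr(H) = -14.
det(H) > 0 and tr(H) < 0, so H is negative definite everywhere: concave.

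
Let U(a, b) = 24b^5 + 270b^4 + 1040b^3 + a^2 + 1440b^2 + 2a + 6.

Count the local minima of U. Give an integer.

U separates as a function of a plus a function of b, so ∇U=0 decouples.
∂U/∂a = 2(a + 1) = 0 at a ∈ {-1}; ∂U/∂b = 120b(b + 2)(b + 3)(b + 4) = 0 at b ∈ {-4, -3, -2, 0}.
The Hessian is diagonal: diag(U_aa, U_bb). Second derivatives: U_aa(-1)=2; U_bb(-4)=-960, U_bb(-3)=360, U_bb(-2)=-480, U_bb(0)=2880.
Local minima occur where both diagonal entries positive: (-1, -3), (-1, 0). Count: 2.

2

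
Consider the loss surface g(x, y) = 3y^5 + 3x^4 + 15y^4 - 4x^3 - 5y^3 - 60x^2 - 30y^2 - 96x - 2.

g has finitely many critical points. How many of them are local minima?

g separates as a function of x plus a function of y, so ∇g=0 decouples.
∂g/∂x = 12(x - 4)(x + 1)(x + 2) = 0 at x ∈ {-2, -1, 4}; ∂g/∂y = 15y(y - 1)(y + 1)(y + 4) = 0 at y ∈ {-4, -1, 0, 1}.
The Hessian is diagonal: diag(g_xx, g_yy). Second derivatives: g_xx(-2)=72, g_xx(-1)=-60, g_xx(4)=360; g_yy(-4)=-900, g_yy(-1)=90, g_yy(0)=-60, g_yy(1)=150.
Local minima occur where both diagonal entries positive: (-2, -1), (-2, 1), (4, -1), (4, 1). Count: 4.

4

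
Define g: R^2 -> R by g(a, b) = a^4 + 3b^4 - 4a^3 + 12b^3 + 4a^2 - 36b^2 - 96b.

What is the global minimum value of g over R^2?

-192

g(a,b) separates as P(a) + Q(b), so its minimum is min P + min Q.
P'(a) = 4a(a - 2)(a - 1) vanishes at a ∈ {0, 1, 2}; Q'(b) = 12(b - 2)(b + 1)(b + 4) vanishes at b ∈ {-4, -1, 2}.
Local minima of P (where P''>0): P(0)=0, P(2)=0. Local minima of Q: Q(-4)=-192, Q(2)=-192.
So the global minimum of g is P(0) + Q(-4) = 0 − 192 = -192, attained at (0, -4).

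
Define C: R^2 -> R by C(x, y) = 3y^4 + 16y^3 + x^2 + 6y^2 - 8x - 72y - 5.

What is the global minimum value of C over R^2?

-68

C(x,y) separates as P(x) + Q(y) − 5, so its minimum is min P + min Q − 5.
P'(x) = 2x - 8 vanishes at x ∈ {4}; Q'(y) = 12(y - 1)(y + 2)(y + 3) vanishes at y ∈ {-3, -2, 1}.
Local minima of P (where P''>0): P(4)=-16. Local minima of Q: Q(-3)=81, Q(1)=-47.
So the global minimum of C is P(4) + Q(1) − 5 = -16 − 47 − 5 = -68, attained at (4, 1).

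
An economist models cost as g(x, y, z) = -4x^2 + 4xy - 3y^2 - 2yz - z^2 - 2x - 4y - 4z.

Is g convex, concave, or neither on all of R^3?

concave

g is quadratic, so its Hessian is the constant matrix H = [[-8, 4, 0], [4, -6, -2], [0, -2, -2]].
Leading principal minors: -8, 32, -32.
Signs alternate −, +, − ⇒ H ≺ 0 ⇒ concave.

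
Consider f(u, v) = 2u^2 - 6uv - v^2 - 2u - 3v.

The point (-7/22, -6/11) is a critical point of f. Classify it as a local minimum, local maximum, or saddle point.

The Hessian of f is constant: H = [[4, -6], [-6, -2]].
det(H) = 4·(-2) − (-6)² = -44.
Since det(H) < 0, H is indefinite and the critical point is a saddle point.

saddle point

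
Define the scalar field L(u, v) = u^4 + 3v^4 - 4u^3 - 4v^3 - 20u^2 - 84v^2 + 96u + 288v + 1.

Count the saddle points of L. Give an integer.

L separates as a function of u plus a function of v, so ∇L=0 decouples.
∂L/∂u = 4(u - 4)(u - 2)(u + 3) = 0 at u ∈ {-3, 2, 4}; ∂L/∂v = 12(v - 3)(v - 2)(v + 4) = 0 at v ∈ {-4, 2, 3}.
The Hessian is diagonal: diag(L_uu, L_vv). Second derivatives: L_uu(-3)=140, L_uu(2)=-40, L_uu(4)=56; L_vv(-4)=504, L_vv(2)=-72, L_vv(3)=84.
Saddle points occur where the two diagonal entries have opposite signs: (-3, 2), (2, -4), (2, 3), (4, 2). Count: 4.

4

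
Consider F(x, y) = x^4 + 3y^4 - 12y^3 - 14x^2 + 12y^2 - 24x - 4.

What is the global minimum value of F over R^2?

F(x,y) separates as P(x) + Q(y) − 4, so its minimum is min P + min Q − 4.
P'(x) = 4(x - 3)(x + 1)(x + 2) vanishes at x ∈ {-2, -1, 3}; Q'(y) = 12y(y - 2)(y - 1) vanishes at y ∈ {0, 1, 2}.
Local minima of P (where P''>0): P(-2)=8, P(3)=-117. Local minima of Q: Q(0)=0, Q(2)=0.
So the global minimum of F is P(3) + Q(0) − 4 = -117 + 0 − 4 = -121, attained at (3, 0).

-121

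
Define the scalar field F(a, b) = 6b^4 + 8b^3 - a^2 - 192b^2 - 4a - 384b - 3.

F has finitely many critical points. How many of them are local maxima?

1

F separates as a function of a plus a function of b, so ∇F=0 decouples.
∂F/∂a = -2(a + 2) = 0 at a ∈ {-2}; ∂F/∂b = 24(b - 4)(b + 1)(b + 4) = 0 at b ∈ {-4, -1, 4}.
The Hessian is diagonal: diag(F_aa, F_bb). Second derivatives: F_aa(-2)=-2; F_bb(-4)=576, F_bb(-1)=-360, F_bb(4)=960.
Local maxima occur where both diagonal entries negative: (-2, -1). Count: 1.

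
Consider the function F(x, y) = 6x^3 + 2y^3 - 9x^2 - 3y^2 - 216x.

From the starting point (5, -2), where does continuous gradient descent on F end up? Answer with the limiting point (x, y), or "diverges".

F is separable, so gradient descent decouples: x follows -∂F/∂x, y follows -∂F/∂y.
∂F/∂x = 18(x - 4)(x + 3); at x=5 this is 144, so x decreases.
∂F/∂y = 6y(y - 1); at y=-2 this is 36, so y decreases.
The y-coordinate has no critical point in that direction and runs off to infinity.

diverges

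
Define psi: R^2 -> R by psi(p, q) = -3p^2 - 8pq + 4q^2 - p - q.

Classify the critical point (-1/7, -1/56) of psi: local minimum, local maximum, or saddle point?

The Hessian of psi is constant: H = [[-6, -8], [-8, 8]].
det(H) = (-6)·8 − (-8)² = -112.
Since det(H) < 0, H is indefinite and the critical point is a saddle point.

saddle point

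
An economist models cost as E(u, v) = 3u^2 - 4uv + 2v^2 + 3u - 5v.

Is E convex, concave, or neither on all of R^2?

convex

E is quadratic, so its Hessian is the constant matrix H = [[6, -4], [-4, 4]].
det(H) = 8, tr(H) = 10.
det(H) > 0 and tr(H) > 0, so H is positive definite everywhere: convex.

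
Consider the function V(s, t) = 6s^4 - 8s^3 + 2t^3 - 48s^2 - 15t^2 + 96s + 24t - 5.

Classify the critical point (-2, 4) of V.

The mixed partial ∂²V/∂s∂t is 0, so the Hessian at any point is diag(V_ss, V_tt) = diag(24(3s^2 - 2s - 4), 6(2t - 5)).
At (-2, 4): H = diag(288, 18).
Both eigenvalues are positive, so H is positive definite: a local minimum.

local minimum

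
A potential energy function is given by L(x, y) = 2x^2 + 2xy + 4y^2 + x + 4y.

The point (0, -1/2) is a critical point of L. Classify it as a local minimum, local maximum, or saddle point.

The Hessian of L is constant: H = [[4, 2], [2, 8]].
det(H) = 4·8 − 2² = 28.
det(H) > 0 and tr(H) = 12 > 0, so H is positive definite and the point is a local minimum.

local minimum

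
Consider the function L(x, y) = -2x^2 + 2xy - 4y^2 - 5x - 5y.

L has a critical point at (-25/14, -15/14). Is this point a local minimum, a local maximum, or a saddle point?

The Hessian of L is constant: H = [[-4, 2], [2, -8]].
det(H) = (-4)·(-8) − 2² = 28.
det(H) > 0 and tr(H) = -12 < 0, so H is negative definite and the point is a local maximum.

local maximum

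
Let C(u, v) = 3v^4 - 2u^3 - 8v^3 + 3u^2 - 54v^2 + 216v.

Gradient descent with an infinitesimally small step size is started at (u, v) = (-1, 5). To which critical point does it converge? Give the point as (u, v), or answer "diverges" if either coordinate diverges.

(0, 3)

C is separable, so gradient descent decouples: u follows -∂C/∂u, v follows -∂C/∂v.
∂C/∂u = -6u(u - 1); at u=-1 this is -12, so u increases.
∂C/∂v = 12(v - 3)(v - 2)(v + 3); at v=5 this is 576, so v decreases.
u converges to its nearest critical value 0 (a local min of the u-part); v converges to 3. The iterate converges to (0, 3).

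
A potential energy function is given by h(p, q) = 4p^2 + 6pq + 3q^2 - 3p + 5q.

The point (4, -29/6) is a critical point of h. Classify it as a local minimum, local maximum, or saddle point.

local minimum

The Hessian of h is constant: H = [[8, 6], [6, 6]].
det(H) = 8·6 − 6² = 12.
det(H) > 0 and tr(H) = 14 > 0, so H is positive definite and the point is a local minimum.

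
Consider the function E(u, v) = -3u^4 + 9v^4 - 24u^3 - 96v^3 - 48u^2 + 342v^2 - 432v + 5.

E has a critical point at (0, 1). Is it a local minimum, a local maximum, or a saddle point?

The mixed partial ∂²E/∂u∂v is 0, so the Hessian at any point is diag(E_uu, E_vv) = diag(-12(3u^2 + 12u + 8), 36(3v^2 - 16v + 19)).
At (0, 1): H = diag(-96, 216).
The eigenvalues have opposite signs, so H is indefinite: a saddle point.

saddle point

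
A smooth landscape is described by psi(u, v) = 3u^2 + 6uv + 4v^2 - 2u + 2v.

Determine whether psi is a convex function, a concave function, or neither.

convex

psi is quadratic, so its Hessian is the constant matrix H = [[6, 6], [6, 8]].
det(H) = 12, tr(H) = 14.
det(H) > 0 and tr(H) > 0, so H is positive definite everywhere: convex.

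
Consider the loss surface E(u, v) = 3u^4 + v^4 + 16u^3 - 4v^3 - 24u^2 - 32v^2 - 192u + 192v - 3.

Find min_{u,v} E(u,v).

-1075

E(u,v) separates as P(u) + Q(v) − 3, so its minimum is min P + min Q − 3.
P'(u) = 12(u - 2)(u + 2)(u + 4) vanishes at u ∈ {-4, -2, 2}; Q'(v) = 4(v - 4)(v - 3)(v + 4) vanishes at v ∈ {-4, 3, 4}.
Local minima of P (where P''>0): P(-4)=128, P(2)=-304. Local minima of Q: Q(-4)=-768, Q(4)=256.
So the global minimum of E is P(2) + Q(-4) − 3 = -304 − 768 − 3 = -1075, attained at (2, -4).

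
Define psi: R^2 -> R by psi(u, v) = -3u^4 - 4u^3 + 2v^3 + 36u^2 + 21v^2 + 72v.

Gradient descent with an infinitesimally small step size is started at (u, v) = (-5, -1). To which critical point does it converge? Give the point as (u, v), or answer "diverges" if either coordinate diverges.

diverges

psi is separable, so gradient descent decouples: u follows -∂psi/∂u, v follows -∂psi/∂v.
∂psi/∂u = -12u(u - 2)(u + 3); at u=-5 this is 840, so u decreases.
∂psi/∂v = 6(v + 3)(v + 4); at v=-1 this is 36, so v decreases.
The u-coordinate has no critical point in that direction and runs off to infinity.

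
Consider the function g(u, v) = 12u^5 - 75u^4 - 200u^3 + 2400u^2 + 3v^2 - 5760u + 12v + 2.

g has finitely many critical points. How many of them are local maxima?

0

g separates as a function of u plus a function of v, so ∇g=0 decouples.
∂g/∂u = 60(u - 4)(u - 3)(u - 2)(u + 4) = 0 at u ∈ {-4, 2, 3, 4}; ∂g/∂v = 6(v + 2) = 0 at v ∈ {-2}.
The Hessian is diagonal: diag(g_uu, g_vv). Second derivatives: g_uu(-4)=-20160, g_uu(2)=720, g_uu(3)=-420, g_uu(4)=960; g_vv(-2)=6.
Local maxima occur where both diagonal entries negative: none. Count: 0.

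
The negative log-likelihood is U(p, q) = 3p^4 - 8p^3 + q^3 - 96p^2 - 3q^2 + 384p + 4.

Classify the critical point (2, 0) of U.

The mixed partial ∂²U/∂p∂q is 0, so the Hessian at any point is diag(U_pp, U_qq) = diag(12(3p^2 - 4p - 16), 6(q - 1)).
At (2, 0): H = diag(-144, -6).
Both eigenvalues are negative, so H is negative definite: a local maximum.

local maximum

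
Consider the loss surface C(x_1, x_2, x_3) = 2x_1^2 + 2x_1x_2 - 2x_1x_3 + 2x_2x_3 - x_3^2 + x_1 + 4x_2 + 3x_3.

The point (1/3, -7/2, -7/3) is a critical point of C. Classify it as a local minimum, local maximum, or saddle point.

The Hessian is constant: H = [[4, 2, -2], [2, 0, 2], [-2, 2, -2]].
Leading principal minors: Δ₁ = 4, Δ₂ = -4, Δ₃ = -24.
The minors fit neither the all-positive nor the alternating-sign pattern, so H is indefinite: a saddle point.

saddle point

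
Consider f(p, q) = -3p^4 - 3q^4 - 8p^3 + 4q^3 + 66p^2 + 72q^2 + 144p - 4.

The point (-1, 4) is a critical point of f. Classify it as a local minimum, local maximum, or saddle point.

saddle point

The mixed partial ∂²f/∂p∂q is 0, so the Hessian at any point is diag(f_pp, f_qq) = diag(12(-3p^2 - 4p + 11), 12(-3q^2 + 2q + 12)).
At (-1, 4): H = diag(144, -336).
The eigenvalues have opposite signs, so H is indefinite: a saddle point.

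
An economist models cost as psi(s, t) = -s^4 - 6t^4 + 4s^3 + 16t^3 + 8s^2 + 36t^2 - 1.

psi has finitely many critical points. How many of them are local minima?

1

psi separates as a function of s plus a function of t, so ∇psi=0 decouples.
∂psi/∂s = -4s(s - 4)(s + 1) = 0 at s ∈ {-1, 0, 4}; ∂psi/∂t = -24t(t - 3)(t + 1) = 0 at t ∈ {-1, 0, 3}.
The Hessian is diagonal: diag(psi_ss, psi_tt). Second derivatives: psi_ss(-1)=-20, psi_ss(0)=16, psi_ss(4)=-80; psi_tt(-1)=-96, psi_tt(0)=72, psi_tt(3)=-288.
Local minima occur where both diagonal entries positive: (0, 0). Count: 1.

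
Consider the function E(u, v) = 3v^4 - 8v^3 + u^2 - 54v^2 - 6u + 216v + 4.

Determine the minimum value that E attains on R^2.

E(u,v) separates as P(u) + Q(v) + 4, so its minimum is min P + min Q + 4.
P'(u) = 2u - 6 vanishes at u ∈ {3}; Q'(v) = 12(v - 3)(v - 2)(v + 3) vanishes at v ∈ {-3, 2, 3}.
Local minima of P (where P''>0): P(3)=-9. Local minima of Q: Q(-3)=-675, Q(3)=189.
So the global minimum of E is P(3) + Q(-3) + 4 = -9 − 675 + 4 = -680, attained at (3, -3).

-680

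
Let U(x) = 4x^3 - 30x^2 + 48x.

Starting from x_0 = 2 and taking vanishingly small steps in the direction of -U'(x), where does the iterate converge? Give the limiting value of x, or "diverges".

4

U'(x) = 12(x - 4)(x - 1), so U'(2) = -24.
Gradient descent moves in the -U' direction, i.e. x is increasing.
The nearest critical point in that direction is x = 4, where U'' = 36 > 0 (a local minimum). The iterate converges there.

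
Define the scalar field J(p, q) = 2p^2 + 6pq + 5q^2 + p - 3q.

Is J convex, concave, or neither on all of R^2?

convex

J is quadratic, so its Hessian is the constant matrix H = [[4, 6], [6, 10]].
det(H) = 4, tr(H) = 14.
det(H) > 0 and tr(H) > 0, so H is positive definite everywhere: convex.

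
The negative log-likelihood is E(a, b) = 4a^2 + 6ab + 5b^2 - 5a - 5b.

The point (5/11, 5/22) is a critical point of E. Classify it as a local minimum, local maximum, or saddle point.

local minimum

The Hessian of E is constant: H = [[8, 6], [6, 10]].
det(H) = 8·10 − 6² = 44.
det(H) > 0 and tr(H) = 18 > 0, so H is positive definite and the point is a local minimum.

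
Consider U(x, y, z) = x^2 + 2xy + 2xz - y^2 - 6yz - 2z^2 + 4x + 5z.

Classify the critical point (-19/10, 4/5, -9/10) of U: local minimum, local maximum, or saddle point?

The Hessian is constant: H = [[2, 2, 2], [2, -2, -6], [2, -6, -4]].
Leading principal minors: Δ₁ = 2, Δ₂ = -8, Δ₃ = -80.
The minors fit neither the all-positive nor the alternating-sign pattern, so H is indefinite: a saddle point.

saddle point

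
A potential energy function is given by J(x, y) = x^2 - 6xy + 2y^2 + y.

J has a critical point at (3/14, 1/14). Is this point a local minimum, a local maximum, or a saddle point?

The Hessian of J is constant: H = [[2, -6], [-6, 4]].
det(H) = 2·4 − (-6)² = -28.
Since det(H) < 0, H is indefinite and the critical point is a saddle point.

saddle point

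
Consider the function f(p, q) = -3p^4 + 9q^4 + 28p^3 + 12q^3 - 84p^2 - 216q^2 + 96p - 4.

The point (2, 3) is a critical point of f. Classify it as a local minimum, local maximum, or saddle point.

local minimum

The mixed partial ∂²f/∂p∂q is 0, so the Hessian at any point is diag(f_pp, f_qq) = diag(12(-3p^2 + 14p - 14), 36(3q^2 + 2q - 12)).
At (2, 3): H = diag(24, 756).
Both eigenvalues are positive, so H is positive definite: a local minimum.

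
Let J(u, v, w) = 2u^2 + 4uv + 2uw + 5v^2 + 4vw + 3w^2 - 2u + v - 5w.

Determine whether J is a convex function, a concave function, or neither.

J is quadratic, so its Hessian is the constant matrix H = [[4, 4, 2], [4, 10, 4], [2, 4, 6]].
Leading principal minors: 4, 24, 104.
All positive ⇒ H ≻ 0 ⇒ convex.

convex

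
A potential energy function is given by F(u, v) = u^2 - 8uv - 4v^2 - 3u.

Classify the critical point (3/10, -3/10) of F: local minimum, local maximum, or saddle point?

The Hessian of F is constant: H = [[2, -8], [-8, -8]].
det(H) = 2·(-8) − (-8)² = -80.
Since det(H) < 0, H is indefinite and the critical point is a saddle point.

saddle point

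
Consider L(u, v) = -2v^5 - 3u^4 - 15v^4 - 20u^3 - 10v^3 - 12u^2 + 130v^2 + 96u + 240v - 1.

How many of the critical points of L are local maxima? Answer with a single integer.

L separates as a function of u plus a function of v, so ∇L=0 decouples.
∂L/∂u = -12(u - 1)(u + 2)(u + 4) = 0 at u ∈ {-4, -2, 1}; ∂L/∂v = -10(v - 2)(v + 1)(v + 3)(v + 4) = 0 at v ∈ {-4, -3, -1, 2}.
The Hessian is diagonal: diag(L_uu, L_vv). Second derivatives: L_uu(-4)=-120, L_uu(-2)=72, L_uu(1)=-180; L_vv(-4)=180, L_vv(-3)=-100, L_vv(-1)=180, L_vv(2)=-900.
Local maxima occur where both diagonal entries negative: (-4, -3), (-4, 2), (1, -3), (1, 2). Count: 4.

4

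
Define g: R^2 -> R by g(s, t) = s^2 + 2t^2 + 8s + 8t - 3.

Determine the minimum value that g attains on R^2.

-27

g(s,t) separates as P(s) + Q(t) − 3, so its minimum is min P + min Q − 3.
P'(s) = 2s + 8 vanishes at s ∈ {-4}; Q'(t) = 4(t + 2) vanishes at t ∈ {-2}.
Local minima of P (where P''>0): P(-4)=-16. Local minima of Q: Q(-2)=-8.
So the global minimum of g is P(-4) + Q(-2) − 3 = -16 − 8 − 3 = -27, attained at (-4, -2).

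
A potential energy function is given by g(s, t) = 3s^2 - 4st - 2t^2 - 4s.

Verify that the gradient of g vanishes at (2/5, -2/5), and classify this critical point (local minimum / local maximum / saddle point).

saddle point

∇g = (6s - 4t - 4, -4s - 4t); substituting (2/5, -2/5) gives ∇g = (0, 0), so (2/5, -2/5) is indeed a critical point.
The Hessian of g is constant: H = [[6, -4], [-4, -4]].
det(H) = 6·(-4) − (-4)² = -40.
Since det(H) < 0, H is indefinite and the critical point is a saddle point.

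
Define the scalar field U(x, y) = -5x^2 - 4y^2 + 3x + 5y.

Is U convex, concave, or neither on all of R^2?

U is quadratic, so its Hessian is the constant matrix H = [[-10, 0], [0, -8]].
det(H) = 80, tr(H) = -18.
det(H) > 0 and tr(H) < 0, so H is negative definite everywhere: concave.

concave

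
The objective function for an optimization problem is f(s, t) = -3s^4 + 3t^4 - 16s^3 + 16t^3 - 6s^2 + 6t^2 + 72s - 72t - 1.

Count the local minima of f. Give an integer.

f separates as a function of s plus a function of t, so ∇f=0 decouples.
∂f/∂s = -12(s - 1)(s + 2)(s + 3) = 0 at s ∈ {-3, -2, 1}; ∂f/∂t = 12(t - 1)(t + 2)(t + 3) = 0 at t ∈ {-3, -2, 1}.
The Hessian is diagonal: diag(f_ss, f_tt). Second derivatives: f_ss(-3)=-48, f_ss(-2)=36, f_ss(1)=-144; f_tt(-3)=48, f_tt(-2)=-36, f_tt(1)=144.
Local minima occur where both diagonal entries positive: (-2, -3), (-2, 1). Count: 2.

2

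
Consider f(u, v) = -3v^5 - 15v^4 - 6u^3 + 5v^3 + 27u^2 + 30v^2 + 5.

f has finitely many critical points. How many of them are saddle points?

4

f separates as a function of u plus a function of v, so ∇f=0 decouples.
∂f/∂u = -18u(u - 3) = 0 at u ∈ {0, 3}; ∂f/∂v = -15v(v - 1)(v + 1)(v + 4) = 0 at v ∈ {-4, -1, 0, 1}.
The Hessian is diagonal: diag(f_uu, f_vv). Second derivatives: f_uu(0)=54, f_uu(3)=-54; f_vv(-4)=900, f_vv(-1)=-90, f_vv(0)=60, f_vv(1)=-150.
Saddle points occur where the two diagonal entries have opposite signs: (0, -1), (0, 1), (3, -4), (3, 0). Count: 4.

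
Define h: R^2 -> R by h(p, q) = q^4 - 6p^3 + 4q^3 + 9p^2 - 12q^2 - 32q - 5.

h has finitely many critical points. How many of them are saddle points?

h separates as a function of p plus a function of q, so ∇h=0 decouples.
∂h/∂p = -18p(p - 1) = 0 at p ∈ {0, 1}; ∂h/∂q = 4(q - 2)(q + 1)(q + 4) = 0 at q ∈ {-4, -1, 2}.
The Hessian is diagonal: diag(h_pp, h_qq). Second derivatives: h_pp(0)=18, h_pp(1)=-18; h_qq(-4)=72, h_qq(-1)=-36, h_qq(2)=72.
Saddle points occur where the two diagonal entries have opposite signs: (0, -1), (1, -4), (1, 2). Count: 3.

3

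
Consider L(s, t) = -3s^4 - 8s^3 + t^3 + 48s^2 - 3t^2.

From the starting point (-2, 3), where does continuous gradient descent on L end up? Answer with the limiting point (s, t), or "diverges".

(0, 2)

L is separable, so gradient descent decouples: s follows -∂L/∂s, t follows -∂L/∂t.
∂L/∂s = -12s(s - 2)(s + 4); at s=-2 this is -192, so s increases.
∂L/∂t = 3t(t - 2); at t=3 this is 9, so t decreases.
s converges to its nearest critical value 0 (a local min of the s-part); t converges to 2. The iterate converges to (0, 2).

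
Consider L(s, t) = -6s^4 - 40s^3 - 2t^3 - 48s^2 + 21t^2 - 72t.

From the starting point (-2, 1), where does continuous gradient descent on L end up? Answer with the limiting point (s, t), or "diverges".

(-1, 3)

L is separable, so gradient descent decouples: s follows -∂L/∂s, t follows -∂L/∂t.
∂L/∂s = -24s(s + 1)(s + 4); at s=-2 this is -96, so s increases.
∂L/∂t = -6(t - 4)(t - 3); at t=1 this is -36, so t increases.
s converges to its nearest critical value -1 (a local min of the s-part); t converges to 3. The iterate converges to (-1, 3).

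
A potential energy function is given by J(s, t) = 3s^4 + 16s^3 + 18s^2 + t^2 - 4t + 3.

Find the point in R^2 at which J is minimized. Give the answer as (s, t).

J(s,t) separates as P(s) + Q(t) + 3, so its minimum is min P + min Q + 3.
P'(s) = 12s(s + 1)(s + 3) vanishes at s ∈ {-3, -1, 0}; Q'(t) = 2(t - 2) vanishes at t ∈ {2}.
Local minima of P (where P''>0): P(-3)=-27, P(0)=0. Local minima of Q: Q(2)=-4.
So the global minimum of J is P(-3) + Q(2) + 3 = -27 − 4 + 3 = -28, attained at (-3, 2).

(-3, 2)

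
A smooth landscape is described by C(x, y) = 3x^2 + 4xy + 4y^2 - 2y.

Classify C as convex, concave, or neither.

C is quadratic, so its Hessian is the constant matrix H = [[6, 4], [4, 8]].
det(H) = 32, tr(H) = 14.
det(H) > 0 and tr(H) > 0, so H is positive definite everywhere: convex.

convex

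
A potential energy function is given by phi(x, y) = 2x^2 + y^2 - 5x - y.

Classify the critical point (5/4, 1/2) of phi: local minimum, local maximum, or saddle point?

The Hessian of phi is constant: H = [[4, 0], [0, 2]].
det(H) = 4·2 − 0² = 8.
det(H) > 0 and tr(H) = 6 > 0, so H is positive definite and the point is a local minimum.

local minimum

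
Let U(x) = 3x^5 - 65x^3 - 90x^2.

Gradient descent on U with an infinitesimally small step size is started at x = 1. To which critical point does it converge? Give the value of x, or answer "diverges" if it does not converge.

4

U'(x) = 15x(x - 4)(x + 1)(x + 3), so U'(1) = -360.
Gradient descent moves in the -U' direction, i.e. x is increasing.
The nearest critical point in that direction is x = 4, where U'' = 2100 > 0 (a local minimum). The iterate converges there.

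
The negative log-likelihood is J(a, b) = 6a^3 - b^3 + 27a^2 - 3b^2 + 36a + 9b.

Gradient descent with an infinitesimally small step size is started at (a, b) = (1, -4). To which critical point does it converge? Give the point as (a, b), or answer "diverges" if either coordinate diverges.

J is separable, so gradient descent decouples: a follows -∂J/∂a, b follows -∂J/∂b.
∂J/∂a = 18(a + 1)(a + 2); at a=1 this is 108, so a decreases.
∂J/∂b = -3(b - 1)(b + 3); at b=-4 this is -15, so b increases.
a converges to its nearest critical value -1 (a local min of the a-part); b converges to -3. The iterate converges to (-1, -3).

(-1, -3)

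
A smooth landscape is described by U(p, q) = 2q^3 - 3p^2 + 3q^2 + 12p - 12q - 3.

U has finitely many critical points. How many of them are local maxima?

U separates as a function of p plus a function of q, so ∇U=0 decouples.
∂U/∂p = -6(p - 2) = 0 at p ∈ {2}; ∂U/∂q = 6(q - 1)(q + 2) = 0 at q ∈ {-2, 1}.
The Hessian is diagonal: diag(U_pp, U_qq). Second derivatives: U_pp(2)=-6; U_qq(-2)=-18, U_qq(1)=18.
Local maxima occur where both diagonal entries negative: (2, -2). Count: 1.

1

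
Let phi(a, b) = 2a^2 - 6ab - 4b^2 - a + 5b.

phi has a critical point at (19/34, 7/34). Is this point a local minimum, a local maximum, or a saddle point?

The Hessian of phi is constant: H = [[4, -6], [-6, -8]].
det(H) = 4·(-8) − (-6)² = -68.
Since det(H) < 0, H is indefinite and the critical point is a saddle point.

saddle point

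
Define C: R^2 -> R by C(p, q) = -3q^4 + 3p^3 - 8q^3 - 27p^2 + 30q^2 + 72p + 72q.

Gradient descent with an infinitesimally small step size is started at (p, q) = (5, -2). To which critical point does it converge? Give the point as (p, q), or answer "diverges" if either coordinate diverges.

C is separable, so gradient descent decouples: p follows -∂C/∂p, q follows -∂C/∂q.
∂C/∂p = 9(p - 4)(p - 2); at p=5 this is 27, so p decreases.
∂C/∂q = -12(q - 2)(q + 1)(q + 3); at q=-2 this is -48, so q increases.
p converges to its nearest critical value 4 (a local min of the p-part); q converges to -1. The iterate converges to (4, -1).

(4, -1)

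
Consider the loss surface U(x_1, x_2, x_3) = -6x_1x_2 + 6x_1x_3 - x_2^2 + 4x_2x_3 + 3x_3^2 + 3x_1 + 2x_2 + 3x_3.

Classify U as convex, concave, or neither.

neither

U is quadratic, so its Hessian is the constant matrix H = [[0, -6, 6], [-6, -2, 4], [6, 4, 6]].
Leading principal minors: 0, -36, -432.
Neither pattern holds ⇒ H is indefinite ⇒ neither convex nor concave.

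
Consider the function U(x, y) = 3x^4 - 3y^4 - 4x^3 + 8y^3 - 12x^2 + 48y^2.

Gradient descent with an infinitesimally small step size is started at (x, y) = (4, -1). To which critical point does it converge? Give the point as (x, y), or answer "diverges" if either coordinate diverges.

U is separable, so gradient descent decouples: x follows -∂U/∂x, y follows -∂U/∂y.
∂U/∂x = 12x(x - 2)(x + 1); at x=4 this is 480, so x decreases.
∂U/∂y = -12y(y - 4)(y + 2); at y=-1 this is -60, so y increases.
x converges to its nearest critical value 2 (a local min of the x-part); y converges to 0. The iterate converges to (2, 0).

(2, 0)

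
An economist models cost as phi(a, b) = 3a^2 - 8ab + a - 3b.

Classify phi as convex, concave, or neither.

neither

phi is quadratic, so its Hessian is the constant matrix H = [[6, -8], [-8, 0]].
det(H) = -64, tr(H) = 6.
det(H) < 0, so H is indefinite: neither convex nor concave.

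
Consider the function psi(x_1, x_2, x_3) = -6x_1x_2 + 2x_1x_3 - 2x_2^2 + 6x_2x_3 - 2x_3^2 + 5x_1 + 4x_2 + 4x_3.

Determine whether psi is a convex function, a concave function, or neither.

psi is quadratic, so its Hessian is the constant matrix H = [[0, -6, 2], [-6, -4, 6], [2, 6, -4]].
Leading principal minors: 0, -36, 16.
Neither pattern holds ⇒ H is indefinite ⇒ neither convex nor concave.

neither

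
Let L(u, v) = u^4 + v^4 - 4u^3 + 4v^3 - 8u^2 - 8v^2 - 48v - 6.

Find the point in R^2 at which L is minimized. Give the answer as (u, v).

(4, 2)

L(u,v) separates as P(u) + Q(v) − 6, so its minimum is min P + min Q − 6.
P'(u) = 4u(u - 4)(u + 1) vanishes at u ∈ {-1, 0, 4}; Q'(v) = 4(v - 2)(v + 2)(v + 3) vanishes at v ∈ {-3, -2, 2}.
Local minima of P (where P''>0): P(-1)=-3, P(4)=-128. Local minima of Q: Q(-3)=45, Q(2)=-80.
So the global minimum of L is P(4) + Q(2) − 6 = -128 − 80 − 6 = -214, attained at (4, 2).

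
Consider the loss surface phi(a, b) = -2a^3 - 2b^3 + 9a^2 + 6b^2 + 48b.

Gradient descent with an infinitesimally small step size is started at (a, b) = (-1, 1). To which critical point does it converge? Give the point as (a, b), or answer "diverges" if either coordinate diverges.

(0, -2)

phi is separable, so gradient descent decouples: a follows -∂phi/∂a, b follows -∂phi/∂b.
∂phi/∂a = -6a(a - 3); at a=-1 this is -24, so a increases.
∂phi/∂b = -6(b - 4)(b + 2); at b=1 this is 54, so b decreases.
a converges to its nearest critical value 0 (a local min of the a-part); b converges to -2. The iterate converges to (0, -2).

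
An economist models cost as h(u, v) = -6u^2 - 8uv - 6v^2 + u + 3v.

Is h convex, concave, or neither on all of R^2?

concave

h is quadratic, so its Hessian is the constant matrix H = [[-12, -8], [-8, -12]].
det(H) = 80, tr(H) = -24.
det(H) > 0 and tr(H) < 0, so H is negative definite everywhere: concave.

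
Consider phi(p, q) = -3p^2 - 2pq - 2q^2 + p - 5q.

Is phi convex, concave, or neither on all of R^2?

phi is quadratic, so its Hessian is the constant matrix H = [[-6, -2], [-2, -4]].
det(H) = 20, tr(H) = -10.
det(H) > 0 and tr(H) < 0, so H is negative definite everywhere: concave.

concave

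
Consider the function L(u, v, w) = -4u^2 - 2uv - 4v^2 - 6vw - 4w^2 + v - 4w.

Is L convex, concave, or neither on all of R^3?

L is quadratic, so its Hessian is the constant matrix H = [[-8, -2, 0], [-2, -8, -6], [0, -6, -8]].
Leading principal minors: -8, 60, -192.
Signs alternate −, +, − ⇒ H ≺ 0 ⇒ concave.

concave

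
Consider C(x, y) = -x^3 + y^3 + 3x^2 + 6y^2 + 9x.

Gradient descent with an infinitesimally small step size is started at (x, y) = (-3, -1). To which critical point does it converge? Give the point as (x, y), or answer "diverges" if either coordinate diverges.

C is separable, so gradient descent decouples: x follows -∂C/∂x, y follows -∂C/∂y.
∂C/∂x = -3(x - 3)(x + 1); at x=-3 this is -36, so x increases.
∂C/∂y = 3y(y + 4); at y=-1 this is -9, so y increases.
x converges to its nearest critical value -1 (a local min of the x-part); y converges to 0. The iterate converges to (-1, 0).

(-1, 0)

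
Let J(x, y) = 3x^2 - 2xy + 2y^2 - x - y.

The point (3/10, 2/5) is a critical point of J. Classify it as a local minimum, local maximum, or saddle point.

local minimum

The Hessian of J is constant: H = [[6, -2], [-2, 4]].
det(H) = 6·4 − (-2)² = 20.
det(H) > 0 and tr(H) = 10 > 0, so H is positive definite and the point is a local minimum.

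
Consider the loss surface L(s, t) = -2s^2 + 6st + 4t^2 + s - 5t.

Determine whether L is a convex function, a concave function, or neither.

L is quadratic, so its Hessian is the constant matrix H = [[-4, 6], [6, 8]].
det(H) = -68, tr(H) = 4.
det(H) < 0, so H is indefinite: neither convex nor concave.

neither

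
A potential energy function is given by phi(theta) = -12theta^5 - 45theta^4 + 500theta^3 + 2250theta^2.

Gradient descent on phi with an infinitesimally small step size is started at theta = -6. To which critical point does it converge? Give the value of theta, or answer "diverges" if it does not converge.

-5

phi'(theta) = -60theta(theta - 5)(theta + 3)(theta + 5), so phi'(-6) = -11880.
Gradient descent moves in the -phi' direction, i.e. theta is increasing.
The nearest critical point in that direction is theta = -5, where phi'' = 6000 > 0 (a local minimum). The iterate converges there.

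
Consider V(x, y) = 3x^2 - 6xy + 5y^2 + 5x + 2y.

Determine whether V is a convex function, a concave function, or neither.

V is quadratic, so its Hessian is the constant matrix H = [[6, -6], [-6, 10]].
det(H) = 24, tr(H) = 16.
det(H) > 0 and tr(H) > 0, so H is positive definite everywhere: convex.

convex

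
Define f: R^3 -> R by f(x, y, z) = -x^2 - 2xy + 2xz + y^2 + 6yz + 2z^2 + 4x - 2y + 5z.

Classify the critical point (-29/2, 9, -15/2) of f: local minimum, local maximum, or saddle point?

saddle point

The Hessian is constant: H = [[-2, -2, 2], [-2, 2, 6], [2, 6, 4]].
Leading principal minors: Δ₁ = -2, Δ₂ = -8, Δ₃ = -16.
The minors fit neither the all-positive nor the alternating-sign pattern, so H is indefinite: a saddle point.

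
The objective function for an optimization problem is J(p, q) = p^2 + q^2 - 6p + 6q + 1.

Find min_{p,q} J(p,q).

J(p,q) separates as A(p) + B(q) + 1, so its minimum is min A + min B + 1.
A'(p) = 2p - 6 vanishes at p ∈ {3}; B'(q) = 2q + 6 vanishes at q ∈ {-3}.
Local minima of A (where A''>0): A(3)=-9. Local minima of B: B(-3)=-9.
So the global minimum of J is A(3) + B(-3) + 1 = -9 − 9 + 1 = -17, attained at (3, -3).

-17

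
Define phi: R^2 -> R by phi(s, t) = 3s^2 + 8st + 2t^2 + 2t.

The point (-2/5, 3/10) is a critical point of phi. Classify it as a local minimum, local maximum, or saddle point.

The Hessian of phi is constant: H = [[6, 8], [8, 4]].
det(H) = 6·4 − 8² = -40.
Since det(H) < 0, H is indefinite and the critical point is a saddle point.

saddle point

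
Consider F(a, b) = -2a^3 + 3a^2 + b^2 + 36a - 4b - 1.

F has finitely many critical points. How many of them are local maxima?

F separates as a function of a plus a function of b, so ∇F=0 decouples.
∂F/∂a = -6(a - 3)(a + 2) = 0 at a ∈ {-2, 3}; ∂F/∂b = 2(b - 2) = 0 at b ∈ {2}.
The Hessian is diagonal: diag(F_aa, F_bb). Second derivatives: F_aa(-2)=30, F_aa(3)=-30; F_bb(2)=2.
Local maxima occur where both diagonal entries negative: none. Count: 0.

0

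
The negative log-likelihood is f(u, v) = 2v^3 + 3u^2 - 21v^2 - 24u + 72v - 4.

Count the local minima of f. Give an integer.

f separates as a function of u plus a function of v, so ∇f=0 decouples.
∂f/∂u = 6(u - 4) = 0 at u ∈ {4}; ∂f/∂v = 6(v - 4)(v - 3) = 0 at v ∈ {3, 4}.
The Hessian is diagonal: diag(f_uu, f_vv). Second derivatives: f_uu(4)=6; f_vv(3)=-6, f_vv(4)=6.
Local minima occur where both diagonal entries positive: (4, 4). Count: 1.

1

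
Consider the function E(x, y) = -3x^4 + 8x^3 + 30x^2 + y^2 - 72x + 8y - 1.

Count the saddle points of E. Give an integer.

2

E separates as a function of x plus a function of y, so ∇E=0 decouples.
∂E/∂x = -12(x - 3)(x - 1)(x + 2) = 0 at x ∈ {-2, 1, 3}; ∂E/∂y = 2(y + 4) = 0 at y ∈ {-4}.
The Hessian is diagonal: diag(E_xx, E_yy). Second derivatives: E_xx(-2)=-180, E_xx(1)=72, E_xx(3)=-120; E_yy(-4)=2.
Saddle points occur where the two diagonal entries have opposite signs: (-2, -4), (3, -4). Count: 2.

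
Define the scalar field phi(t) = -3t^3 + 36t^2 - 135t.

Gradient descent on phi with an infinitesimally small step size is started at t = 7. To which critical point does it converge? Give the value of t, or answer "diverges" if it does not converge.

phi'(t) = -9(t - 5)(t - 3), so phi'(7) = -72.
Gradient descent moves in the -phi' direction, i.e. t is increasing.
There is no critical point above t=7, and phi' keeps the same sign, so the iterate runs off to +∞.

diverges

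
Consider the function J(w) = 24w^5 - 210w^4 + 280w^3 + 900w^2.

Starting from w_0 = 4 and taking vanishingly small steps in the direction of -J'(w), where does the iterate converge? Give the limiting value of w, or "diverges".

5

J'(w) = 120w(w - 5)(w - 3)(w + 1), so J'(4) = -2400.
Gradient descent moves in the -J' direction, i.e. w is increasing.
The nearest critical point in that direction is w = 5, where J'' = 7200 > 0 (a local minimum). The iterate converges there.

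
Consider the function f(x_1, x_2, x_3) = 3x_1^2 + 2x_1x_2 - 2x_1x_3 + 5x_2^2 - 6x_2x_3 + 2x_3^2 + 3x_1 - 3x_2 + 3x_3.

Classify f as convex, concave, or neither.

convex

f is quadratic, so its Hessian is the constant matrix H = [[6, 2, -2], [2, 10, -6], [-2, -6, 4]].
Leading principal minors: 6, 56, 16.
All positive ⇒ H ≻ 0 ⇒ convex.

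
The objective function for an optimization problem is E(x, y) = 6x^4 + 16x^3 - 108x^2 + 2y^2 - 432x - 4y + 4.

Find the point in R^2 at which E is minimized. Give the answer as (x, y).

(3, 1)

E(x,y) separates as P(x) + Q(y) + 4, so its minimum is min P + min Q + 4.
P'(x) = 24(x - 3)(x + 2)(x + 3) vanishes at x ∈ {-3, -2, 3}; Q'(y) = 4y - 4 vanishes at y ∈ {1}.
Local minima of P (where P''>0): P(-3)=378, P(3)=-1350. Local minima of Q: Q(1)=-2.
So the global minimum of E is P(3) + Q(1) + 4 = -1350 − 2 + 4 = -1348, attained at (3, 1).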